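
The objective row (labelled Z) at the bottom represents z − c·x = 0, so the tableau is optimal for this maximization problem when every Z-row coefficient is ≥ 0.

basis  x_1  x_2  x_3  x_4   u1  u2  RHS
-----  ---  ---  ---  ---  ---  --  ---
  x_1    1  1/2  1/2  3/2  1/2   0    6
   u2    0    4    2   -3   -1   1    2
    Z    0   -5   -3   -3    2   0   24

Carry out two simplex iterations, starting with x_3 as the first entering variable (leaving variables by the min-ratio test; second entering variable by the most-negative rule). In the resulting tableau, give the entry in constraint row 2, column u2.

Ratio test on column x_3 — row 1: 6/(1/2) = 12; row 2: 2/2 = 1. Minimum is 1 at row 2 (u2 leaves); pivot element 2.
Divide row 2 by 2; eliminate column x_3 from the other rows.
Second iteration: most negative Z-row entry is -15/2 in column x_4, so x_4 enters.
Ratio test on column x_4 — row 1: (11/2)/(9/4) = 22/9; row 2: entry -3/2 ≤ 0. Minimum is 22/9 at row 1 (x_1 leaves); pivot element 9/4.
Divide row 1 by 9/4; eliminate column x_4 from the other rows.
After both pivots, the entry at constraint row 2, column u2 is 1/3.

1/3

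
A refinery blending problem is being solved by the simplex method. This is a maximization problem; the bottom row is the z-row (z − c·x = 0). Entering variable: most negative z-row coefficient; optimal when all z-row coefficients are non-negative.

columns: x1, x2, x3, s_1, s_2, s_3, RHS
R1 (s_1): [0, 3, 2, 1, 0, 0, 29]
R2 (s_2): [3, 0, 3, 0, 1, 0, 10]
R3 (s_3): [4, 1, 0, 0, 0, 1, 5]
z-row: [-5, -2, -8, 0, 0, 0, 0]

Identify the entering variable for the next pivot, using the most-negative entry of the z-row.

Negative z-row entries: x1: -5, x2: -2, x3: -8.
The most negative is -8 in column x3, so x3 enters.

x3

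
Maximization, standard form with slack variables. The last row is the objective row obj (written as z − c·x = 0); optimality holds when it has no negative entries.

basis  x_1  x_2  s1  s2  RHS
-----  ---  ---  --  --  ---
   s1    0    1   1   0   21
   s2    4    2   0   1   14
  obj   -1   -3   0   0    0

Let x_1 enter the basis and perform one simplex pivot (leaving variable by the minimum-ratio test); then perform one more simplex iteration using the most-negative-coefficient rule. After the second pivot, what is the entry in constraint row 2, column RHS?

7

Ratio test on column x_1 — row 1: entry 0 ≤ 0; row 2: 14/4 = 7/2. Minimum is 7/2 at row 2 (s2 leaves); pivot element 4.
Divide row 2 by 4; eliminate column x_1 from the other rows.
Second iteration: most negative obj-row entry is -5/2 in column x_2, so x_2 enters.
Ratio test on column x_2 — row 1: 21/1 = 21; row 2: (7/2)/(1/2) = 7. Minimum is 7 at row 2 (x_1 leaves); pivot element 1/2.
Divide row 2 by 1/2; eliminate column x_2 from the other rows.
After both pivots, the entry at constraint row 2, column RHS is 7.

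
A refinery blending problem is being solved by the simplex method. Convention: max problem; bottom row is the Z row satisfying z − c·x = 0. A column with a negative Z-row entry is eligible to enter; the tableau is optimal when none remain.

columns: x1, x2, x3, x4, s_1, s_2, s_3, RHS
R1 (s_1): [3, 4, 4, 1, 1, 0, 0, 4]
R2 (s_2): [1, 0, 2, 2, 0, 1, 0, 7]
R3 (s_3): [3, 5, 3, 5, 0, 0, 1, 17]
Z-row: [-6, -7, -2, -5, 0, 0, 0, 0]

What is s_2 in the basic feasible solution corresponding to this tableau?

s_2 is basic (row 2); its value is the RHS of that row, 7.

7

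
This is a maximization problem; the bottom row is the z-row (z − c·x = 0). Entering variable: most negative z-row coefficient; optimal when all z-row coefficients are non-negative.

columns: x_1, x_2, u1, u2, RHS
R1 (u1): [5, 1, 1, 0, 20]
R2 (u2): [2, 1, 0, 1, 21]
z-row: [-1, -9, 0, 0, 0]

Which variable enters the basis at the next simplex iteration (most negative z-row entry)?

Negative z-row entries: x_1: -1, x_2: -9.
The most negative is -9 in column x_2, so x_2 enters.

x_2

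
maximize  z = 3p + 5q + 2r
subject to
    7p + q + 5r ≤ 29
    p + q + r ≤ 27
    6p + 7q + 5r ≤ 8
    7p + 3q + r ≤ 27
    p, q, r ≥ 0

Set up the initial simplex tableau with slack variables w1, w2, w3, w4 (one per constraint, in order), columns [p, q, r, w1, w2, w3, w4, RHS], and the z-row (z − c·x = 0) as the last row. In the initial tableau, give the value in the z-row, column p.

The z-row carries the negated objective coefficients: the p entry is -3.

-3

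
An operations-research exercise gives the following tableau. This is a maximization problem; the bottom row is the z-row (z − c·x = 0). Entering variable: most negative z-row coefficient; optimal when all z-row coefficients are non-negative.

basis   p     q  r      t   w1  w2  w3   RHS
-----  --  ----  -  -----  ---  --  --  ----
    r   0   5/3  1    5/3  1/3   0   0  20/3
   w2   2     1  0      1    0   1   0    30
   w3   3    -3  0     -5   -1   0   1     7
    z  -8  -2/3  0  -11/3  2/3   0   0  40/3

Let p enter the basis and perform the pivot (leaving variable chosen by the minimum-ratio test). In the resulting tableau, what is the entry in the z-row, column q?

Ratio test on column p — row 1: entry 0 ≤ 0; row 2: 30/2 = 15; row 3: 7/3 = 7/3. Minimum is 7/3 at row 3 (w3 leaves); pivot element 3.
Divide row 3 by 3; eliminate column p from the other rows.
z-row update in column q: -2/3 − (-8)·(-1) = -26/3.

-26/3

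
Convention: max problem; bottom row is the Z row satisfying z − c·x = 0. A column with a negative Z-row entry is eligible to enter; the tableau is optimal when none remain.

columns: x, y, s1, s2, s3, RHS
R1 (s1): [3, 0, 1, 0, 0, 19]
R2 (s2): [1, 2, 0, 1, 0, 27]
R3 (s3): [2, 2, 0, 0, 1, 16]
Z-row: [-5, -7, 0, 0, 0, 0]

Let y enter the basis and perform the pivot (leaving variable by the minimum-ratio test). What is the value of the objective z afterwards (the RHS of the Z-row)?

56

Ratio test on column y — row 1: entry 0 ≤ 0; row 2: 27/2 = 27/2; row 3: 16/2 = 8. Minimum is 8 at row 3 (s3 leaves); pivot element 2.
Pivot on row 3; the Z-row RHS becomes 0 − (-7)·8 = 56.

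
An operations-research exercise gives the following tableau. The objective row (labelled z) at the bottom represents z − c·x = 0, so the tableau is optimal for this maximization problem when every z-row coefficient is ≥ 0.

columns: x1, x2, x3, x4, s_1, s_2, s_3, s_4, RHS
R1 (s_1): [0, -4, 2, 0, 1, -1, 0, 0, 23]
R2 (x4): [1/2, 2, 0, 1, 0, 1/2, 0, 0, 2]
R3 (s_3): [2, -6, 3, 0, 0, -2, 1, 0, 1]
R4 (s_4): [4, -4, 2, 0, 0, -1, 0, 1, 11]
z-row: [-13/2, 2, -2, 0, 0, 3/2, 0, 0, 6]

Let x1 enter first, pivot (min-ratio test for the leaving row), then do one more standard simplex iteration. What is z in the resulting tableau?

Ratio test on column x1 — row 1: entry 0 ≤ 0; row 2: 2/(1/2) = 4; row 3: 1/2 = 1/2; row 4: 11/4 = 11/4. Minimum is 1/2 at row 3 (s_3 leaves); pivot element 2.
Pivot on row 3; the z-row RHS becomes 6 − (-13/2)·(1/2) = 37/4.
Next entering variable (most negative z-row entry -35/2): x2.
Ratio test on column x2 — row 1: entry -4 ≤ 0; row 2: (7/4)/(7/2) = 1/2; row 3: entry -3 ≤ 0; row 4: 9/8 = 9/8. Minimum is 1/2 at row 2 (x4 leaves); pivot element 7/2.
After the second pivot the z-row RHS is 37/4 − (-35/2)·(1/2) = 18.

18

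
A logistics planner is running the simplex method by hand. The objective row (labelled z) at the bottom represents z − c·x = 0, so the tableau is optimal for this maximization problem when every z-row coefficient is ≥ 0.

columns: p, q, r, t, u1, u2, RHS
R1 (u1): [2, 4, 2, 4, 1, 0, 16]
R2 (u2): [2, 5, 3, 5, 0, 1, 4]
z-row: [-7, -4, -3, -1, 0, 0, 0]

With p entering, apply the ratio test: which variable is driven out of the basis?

u2

Column p entries and ratios — u1: 16/2 = 8; u2: 4/2 = 2.
Smallest ratio is 2 in the row of u2, so u2 leaves.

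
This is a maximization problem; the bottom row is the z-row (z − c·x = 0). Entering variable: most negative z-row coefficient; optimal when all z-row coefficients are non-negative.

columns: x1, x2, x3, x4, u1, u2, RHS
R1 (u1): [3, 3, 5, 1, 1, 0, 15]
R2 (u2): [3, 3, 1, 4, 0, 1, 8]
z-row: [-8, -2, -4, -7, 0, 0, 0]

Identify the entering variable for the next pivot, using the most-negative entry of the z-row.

Negative z-row entries: x1: -8, x2: -2, x3: -4, x4: -7.
The most negative is -8 in column x1, so x1 enters.

x1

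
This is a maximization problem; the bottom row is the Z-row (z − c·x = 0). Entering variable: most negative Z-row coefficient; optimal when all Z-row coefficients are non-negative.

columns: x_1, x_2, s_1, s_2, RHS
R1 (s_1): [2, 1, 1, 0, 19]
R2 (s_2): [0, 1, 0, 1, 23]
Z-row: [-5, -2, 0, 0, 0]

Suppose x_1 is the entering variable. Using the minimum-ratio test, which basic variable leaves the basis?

Column x_1 entries and ratios — s_1: 19/2 = 19/2; s_2: 0 ≤ 0, skip.
Smallest ratio is 19/2 in the row of s_1, so s_1 leaves.

s_1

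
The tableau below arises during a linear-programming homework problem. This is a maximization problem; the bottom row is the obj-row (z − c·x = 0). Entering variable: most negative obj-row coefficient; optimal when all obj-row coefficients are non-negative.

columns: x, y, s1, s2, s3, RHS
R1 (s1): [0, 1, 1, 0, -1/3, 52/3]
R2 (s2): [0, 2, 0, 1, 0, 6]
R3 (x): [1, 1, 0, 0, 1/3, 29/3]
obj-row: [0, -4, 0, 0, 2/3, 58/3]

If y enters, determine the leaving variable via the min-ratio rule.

s2

Column y entries and ratios — s1: (52/3)/1 = 52/3; s2: 6/2 = 3; x: (29/3)/1 = 29/3.
Smallest ratio is 3 in the row of s2, so s2 leaves.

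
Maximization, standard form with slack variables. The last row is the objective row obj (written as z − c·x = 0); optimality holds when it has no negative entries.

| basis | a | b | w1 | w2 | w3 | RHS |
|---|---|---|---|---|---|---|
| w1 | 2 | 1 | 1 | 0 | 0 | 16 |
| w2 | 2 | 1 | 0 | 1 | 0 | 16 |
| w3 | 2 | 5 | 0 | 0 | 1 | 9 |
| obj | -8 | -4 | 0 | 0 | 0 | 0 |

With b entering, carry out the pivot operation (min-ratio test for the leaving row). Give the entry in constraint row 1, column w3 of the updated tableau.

-1/5

Ratio test on column b — row 1: 16/1 = 16; row 2: 16/1 = 16; row 3: 9/5 = 9/5. Minimum is 9/5 at row 3 (w3 leaves); pivot element 5.
Divide row 3 by 5; eliminate column b from the other rows.
Row 1 update in column w3: 0 − 1·(1/5) = -1/5.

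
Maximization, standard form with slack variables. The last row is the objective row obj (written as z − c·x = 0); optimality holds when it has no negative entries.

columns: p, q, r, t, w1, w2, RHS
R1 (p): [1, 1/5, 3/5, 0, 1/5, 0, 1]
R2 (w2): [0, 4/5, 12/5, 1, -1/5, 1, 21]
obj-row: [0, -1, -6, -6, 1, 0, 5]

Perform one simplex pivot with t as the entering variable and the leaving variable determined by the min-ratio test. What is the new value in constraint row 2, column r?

Ratio test on column t — row 1: entry 0 ≤ 0; row 2: 21/1 = 21. Minimum is 21 at row 2 (w2 leaves); pivot element 1.
Divide row 2 by 1; eliminate column t from the other rows.
In the new row 2, the r entry is the old entry divided by the pivot: (12/5)/1 = 12/5.

12/5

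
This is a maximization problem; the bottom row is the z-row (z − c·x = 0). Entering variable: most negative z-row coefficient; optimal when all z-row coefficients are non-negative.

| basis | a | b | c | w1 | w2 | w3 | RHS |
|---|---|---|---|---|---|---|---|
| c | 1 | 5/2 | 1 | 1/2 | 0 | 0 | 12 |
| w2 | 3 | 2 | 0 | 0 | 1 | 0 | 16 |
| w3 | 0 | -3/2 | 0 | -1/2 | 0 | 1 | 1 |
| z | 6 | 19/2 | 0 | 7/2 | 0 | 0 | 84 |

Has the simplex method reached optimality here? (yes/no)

Every z-row coefficient is ≥ 0, so the tableau is optimal.

yes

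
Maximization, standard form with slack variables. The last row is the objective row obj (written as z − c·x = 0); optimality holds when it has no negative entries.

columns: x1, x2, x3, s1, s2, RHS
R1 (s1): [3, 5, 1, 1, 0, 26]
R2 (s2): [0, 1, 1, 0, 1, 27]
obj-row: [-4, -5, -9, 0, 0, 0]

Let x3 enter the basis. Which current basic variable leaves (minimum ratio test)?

Column x3 entries and ratios — s1: 26/1 = 26; s2: 27/1 = 27.
Smallest ratio is 26 in the row of s1, so s1 leaves.

s1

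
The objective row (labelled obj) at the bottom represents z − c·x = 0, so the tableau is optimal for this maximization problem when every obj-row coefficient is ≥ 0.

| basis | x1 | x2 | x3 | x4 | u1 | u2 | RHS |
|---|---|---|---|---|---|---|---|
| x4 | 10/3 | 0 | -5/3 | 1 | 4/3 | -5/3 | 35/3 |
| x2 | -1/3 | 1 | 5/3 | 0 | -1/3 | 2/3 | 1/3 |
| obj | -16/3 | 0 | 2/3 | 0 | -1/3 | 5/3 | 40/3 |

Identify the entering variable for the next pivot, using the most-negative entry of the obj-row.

x1

Negative obj-row entries: x1: -16/3, u1: -1/3.
The most negative is -16/3 in column x1, so x1 enters.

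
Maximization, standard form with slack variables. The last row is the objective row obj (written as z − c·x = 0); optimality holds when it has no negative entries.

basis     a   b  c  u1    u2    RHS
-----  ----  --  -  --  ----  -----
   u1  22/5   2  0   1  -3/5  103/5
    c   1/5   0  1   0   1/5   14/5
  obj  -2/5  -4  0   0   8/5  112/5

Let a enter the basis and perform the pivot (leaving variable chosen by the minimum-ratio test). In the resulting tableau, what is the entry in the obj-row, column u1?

1/11

Ratio test on column a — row 1: (103/5)/(22/5) = 103/22; row 2: (14/5)/(1/5) = 14. Minimum is 103/22 at row 1 (u1 leaves); pivot element 22/5.
Divide row 1 by 22/5; eliminate column a from the other rows.
obj-row update in column u1: 0 − (-2/5)·(5/22) = 1/11.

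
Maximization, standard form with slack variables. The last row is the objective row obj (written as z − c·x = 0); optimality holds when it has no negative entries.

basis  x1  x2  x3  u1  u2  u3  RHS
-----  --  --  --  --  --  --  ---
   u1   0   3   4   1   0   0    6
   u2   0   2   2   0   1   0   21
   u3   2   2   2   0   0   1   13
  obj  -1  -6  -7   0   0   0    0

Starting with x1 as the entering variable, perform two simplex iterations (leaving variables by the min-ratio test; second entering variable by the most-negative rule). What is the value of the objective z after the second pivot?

31/2

Ratio test on column x1 — row 1: entry 0 ≤ 0; row 2: entry 0 ≤ 0; row 3: 13/2 = 13/2. Minimum is 13/2 at row 3 (u3 leaves); pivot element 2.
Pivot on row 3; the obj-row RHS becomes 0 − (-1)·(13/2) = 13/2.
Next entering variable (most negative obj-row entry -6): x3.
Ratio test on column x3 — row 1: 6/4 = 3/2; row 2: 21/2 = 21/2; row 3: (13/2)/1 = 13/2. Minimum is 3/2 at row 1 (u1 leaves); pivot element 4.
After the second pivot the obj-row RHS is 13/2 − (-6)·(3/2) = 31/2.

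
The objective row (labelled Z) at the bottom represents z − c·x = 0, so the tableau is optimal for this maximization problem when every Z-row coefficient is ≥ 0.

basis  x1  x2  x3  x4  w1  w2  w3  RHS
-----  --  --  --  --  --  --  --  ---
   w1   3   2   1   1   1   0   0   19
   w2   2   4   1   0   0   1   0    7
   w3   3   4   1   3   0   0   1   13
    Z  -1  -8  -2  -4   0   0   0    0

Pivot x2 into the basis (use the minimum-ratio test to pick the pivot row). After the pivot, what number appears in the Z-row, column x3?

0

Ratio test on column x2 — row 1: 19/2 = 19/2; row 2: 7/4 = 7/4; row 3: 13/4 = 13/4. Minimum is 7/4 at row 2 (w2 leaves); pivot element 4.
Divide row 2 by 4; eliminate column x2 from the other rows.
Z-row update in column x3: -2 − (-8)·(1/4) = 0.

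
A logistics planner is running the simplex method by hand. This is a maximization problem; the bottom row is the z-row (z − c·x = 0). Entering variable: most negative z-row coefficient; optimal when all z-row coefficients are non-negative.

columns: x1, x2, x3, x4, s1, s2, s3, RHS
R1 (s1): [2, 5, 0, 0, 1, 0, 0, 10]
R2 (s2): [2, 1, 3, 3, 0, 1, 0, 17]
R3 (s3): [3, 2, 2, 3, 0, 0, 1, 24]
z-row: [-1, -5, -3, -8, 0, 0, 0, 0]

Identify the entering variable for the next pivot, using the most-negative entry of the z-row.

Negative z-row entries: x1: -1, x2: -5, x3: -3, x4: -8.
The most negative is -8 in column x4, so x4 enters.

x4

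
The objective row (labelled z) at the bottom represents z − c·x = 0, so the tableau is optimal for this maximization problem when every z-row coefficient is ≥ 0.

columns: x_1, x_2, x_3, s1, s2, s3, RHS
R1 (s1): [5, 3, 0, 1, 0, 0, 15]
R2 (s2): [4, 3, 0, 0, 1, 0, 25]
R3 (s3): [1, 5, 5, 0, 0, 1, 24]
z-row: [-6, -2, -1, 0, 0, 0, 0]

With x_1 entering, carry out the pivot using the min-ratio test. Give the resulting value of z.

Ratio test on column x_1 — row 1: 15/5 = 3; row 2: 25/4 = 25/4; row 3: 24/1 = 24. Minimum is 3 at row 1 (s1 leaves); pivot element 5.
Pivot on row 1; the z-row RHS becomes 0 − (-6)·3 = 18.

18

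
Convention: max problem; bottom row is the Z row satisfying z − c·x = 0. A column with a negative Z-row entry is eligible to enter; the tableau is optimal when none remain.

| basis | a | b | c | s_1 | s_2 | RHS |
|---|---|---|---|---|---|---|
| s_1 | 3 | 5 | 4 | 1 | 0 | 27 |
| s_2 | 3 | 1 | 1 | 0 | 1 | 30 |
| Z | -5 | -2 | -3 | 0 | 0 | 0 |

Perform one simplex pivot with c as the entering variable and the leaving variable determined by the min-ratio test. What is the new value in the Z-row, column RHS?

Ratio test on column c — row 1: 27/4 = 27/4; row 2: 30/1 = 30. Minimum is 27/4 at row 1 (s_1 leaves); pivot element 4.
Divide row 1 by 4; eliminate column c from the other rows.
Z-row update in column RHS: 0 − (-3)·(27/4) = 81/4.

81/4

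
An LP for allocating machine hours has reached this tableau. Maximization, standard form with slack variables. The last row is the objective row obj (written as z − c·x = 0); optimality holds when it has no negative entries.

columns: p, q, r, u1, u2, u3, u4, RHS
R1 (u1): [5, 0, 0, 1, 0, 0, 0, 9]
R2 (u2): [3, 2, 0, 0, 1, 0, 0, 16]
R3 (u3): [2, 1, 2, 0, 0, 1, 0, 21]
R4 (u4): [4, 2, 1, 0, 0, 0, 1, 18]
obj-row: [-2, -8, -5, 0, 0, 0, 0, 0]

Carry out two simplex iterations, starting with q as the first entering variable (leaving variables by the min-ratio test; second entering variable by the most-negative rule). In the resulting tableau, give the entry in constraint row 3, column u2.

Ratio test on column q — row 1: entry 0 ≤ 0; row 2: 16/2 = 8; row 3: 21/1 = 21; row 4: 18/2 = 9. Minimum is 8 at row 2 (u2 leaves); pivot element 2.
Divide row 2 by 2; eliminate column q from the other rows.
Second iteration: most negative obj-row entry is -5 in column r, so r enters.
Ratio test on column r — row 1: entry 0 ≤ 0; row 2: entry 0 ≤ 0; row 3: 13/2 = 13/2; row 4: 2/1 = 2. Minimum is 2 at row 4 (u4 leaves); pivot element 1.
Divide row 4 by 1; eliminate column r from the other rows.
After both pivots, the entry at constraint row 3, column u2 is 3/2.

3/2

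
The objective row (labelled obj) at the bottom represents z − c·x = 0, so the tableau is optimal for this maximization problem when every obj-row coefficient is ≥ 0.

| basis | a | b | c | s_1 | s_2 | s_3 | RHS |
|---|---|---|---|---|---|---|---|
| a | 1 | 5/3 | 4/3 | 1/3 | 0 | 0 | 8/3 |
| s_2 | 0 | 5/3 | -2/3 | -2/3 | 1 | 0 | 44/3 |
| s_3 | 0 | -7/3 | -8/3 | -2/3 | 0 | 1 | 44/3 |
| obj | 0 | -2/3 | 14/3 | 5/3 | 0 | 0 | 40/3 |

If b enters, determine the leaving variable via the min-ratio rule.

a

Column b entries and ratios — a: (8/3)/(5/3) = 8/5; s_2: (44/3)/(5/3) = 44/5; s_3: -7/3 ≤ 0, skip.
Smallest ratio is 8/5 in the row of a, so a leaves.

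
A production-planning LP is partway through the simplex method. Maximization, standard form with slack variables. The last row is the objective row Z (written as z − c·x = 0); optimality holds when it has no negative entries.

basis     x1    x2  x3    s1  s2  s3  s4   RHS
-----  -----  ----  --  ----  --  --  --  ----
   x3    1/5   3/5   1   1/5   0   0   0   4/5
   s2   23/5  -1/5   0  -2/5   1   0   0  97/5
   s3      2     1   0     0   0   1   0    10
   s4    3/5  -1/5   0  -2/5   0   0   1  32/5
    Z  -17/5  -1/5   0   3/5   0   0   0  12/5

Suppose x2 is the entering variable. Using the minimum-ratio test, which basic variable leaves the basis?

x3

Column x2 entries and ratios — x3: (4/5)/(3/5) = 4/3; s2: -1/5 ≤ 0, skip; s3: 10/1 = 10; s4: -1/5 ≤ 0, skip.
Smallest ratio is 4/3 in the row of x3, so x3 leaves.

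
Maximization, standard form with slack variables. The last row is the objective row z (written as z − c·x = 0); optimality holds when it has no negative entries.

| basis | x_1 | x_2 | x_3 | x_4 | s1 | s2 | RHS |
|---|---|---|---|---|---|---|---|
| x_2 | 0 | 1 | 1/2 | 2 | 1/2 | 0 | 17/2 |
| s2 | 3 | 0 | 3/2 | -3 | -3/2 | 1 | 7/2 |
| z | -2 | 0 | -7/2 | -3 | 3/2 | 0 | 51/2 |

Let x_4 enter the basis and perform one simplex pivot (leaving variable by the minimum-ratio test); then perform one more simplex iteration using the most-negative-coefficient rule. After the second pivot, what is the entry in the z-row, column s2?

Ratio test on column x_4 — row 1: (17/2)/2 = 17/4; row 2: entry -3 ≤ 0. Minimum is 17/4 at row 1 (x_2 leaves); pivot element 2.
Divide row 1 by 2; eliminate column x_4 from the other rows.
Second iteration: most negative z-row entry is -11/4 in column x_3, so x_3 enters.
Ratio test on column x_3 — row 1: (17/4)/(1/4) = 17; row 2: (65/4)/(9/4) = 65/9. Minimum is 65/9 at row 2 (s2 leaves); pivot element 9/4.
Divide row 2 by 9/4; eliminate column x_3 from the other rows.
After both pivots, the entry at the z-row, column s2 is 11/9.

11/9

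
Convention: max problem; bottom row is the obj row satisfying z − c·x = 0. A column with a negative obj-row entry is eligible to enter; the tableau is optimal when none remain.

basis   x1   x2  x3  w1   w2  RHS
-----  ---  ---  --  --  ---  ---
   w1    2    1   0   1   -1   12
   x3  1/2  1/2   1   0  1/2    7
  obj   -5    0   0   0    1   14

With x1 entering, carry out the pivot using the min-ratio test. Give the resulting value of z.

Ratio test on column x1 — row 1: 12/2 = 6; row 2: 7/(1/2) = 14. Minimum is 6 at row 1 (w1 leaves); pivot element 2.
Pivot on row 1; the obj-row RHS becomes 14 − (-5)·6 = 44.

44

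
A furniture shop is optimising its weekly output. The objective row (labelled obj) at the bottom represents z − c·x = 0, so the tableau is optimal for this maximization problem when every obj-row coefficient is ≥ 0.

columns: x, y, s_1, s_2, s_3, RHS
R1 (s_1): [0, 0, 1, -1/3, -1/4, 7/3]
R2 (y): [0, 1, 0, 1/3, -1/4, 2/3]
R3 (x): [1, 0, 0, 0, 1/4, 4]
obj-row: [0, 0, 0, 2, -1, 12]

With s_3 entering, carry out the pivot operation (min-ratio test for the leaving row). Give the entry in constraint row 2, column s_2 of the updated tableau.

1/3

Ratio test on column s_3 — row 1: entry -1/4 ≤ 0; row 2: entry -1/4 ≤ 0; row 3: 4/(1/4) = 16. Minimum is 16 at row 3 (x leaves); pivot element 1/4.
Divide row 3 by 1/4; eliminate column s_3 from the other rows.
Row 2 update in column s_2: 1/3 − (-1/4)·0 = 1/3.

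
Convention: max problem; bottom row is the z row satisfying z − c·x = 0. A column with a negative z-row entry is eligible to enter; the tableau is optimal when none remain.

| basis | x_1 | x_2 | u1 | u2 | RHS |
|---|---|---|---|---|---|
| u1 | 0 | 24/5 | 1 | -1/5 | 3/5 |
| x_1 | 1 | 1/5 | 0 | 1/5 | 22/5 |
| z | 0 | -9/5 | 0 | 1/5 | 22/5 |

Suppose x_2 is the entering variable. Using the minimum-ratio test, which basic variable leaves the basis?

Column x_2 entries and ratios — u1: (3/5)/(24/5) = 1/8; x_1: (22/5)/(1/5) = 22.
Smallest ratio is 1/8 in the row of u1, so u1 leaves.

u1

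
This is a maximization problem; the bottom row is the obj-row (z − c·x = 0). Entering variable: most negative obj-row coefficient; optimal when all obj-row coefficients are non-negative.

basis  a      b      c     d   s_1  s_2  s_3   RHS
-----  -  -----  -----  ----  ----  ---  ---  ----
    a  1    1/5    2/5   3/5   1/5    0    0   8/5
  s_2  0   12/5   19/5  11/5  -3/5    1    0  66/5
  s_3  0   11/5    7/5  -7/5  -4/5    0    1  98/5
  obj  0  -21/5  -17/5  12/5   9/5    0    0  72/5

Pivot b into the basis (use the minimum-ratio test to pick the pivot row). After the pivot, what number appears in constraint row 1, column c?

Ratio test on column b — row 1: (8/5)/(1/5) = 8; row 2: (66/5)/(12/5) = 11/2; row 3: (98/5)/(11/5) = 98/11. Minimum is 11/2 at row 2 (s_2 leaves); pivot element 12/5.
Divide row 2 by 12/5; eliminate column b from the other rows.
Row 1 update in column c: 2/5 − (1/5)·(19/12) = 1/12.

1/12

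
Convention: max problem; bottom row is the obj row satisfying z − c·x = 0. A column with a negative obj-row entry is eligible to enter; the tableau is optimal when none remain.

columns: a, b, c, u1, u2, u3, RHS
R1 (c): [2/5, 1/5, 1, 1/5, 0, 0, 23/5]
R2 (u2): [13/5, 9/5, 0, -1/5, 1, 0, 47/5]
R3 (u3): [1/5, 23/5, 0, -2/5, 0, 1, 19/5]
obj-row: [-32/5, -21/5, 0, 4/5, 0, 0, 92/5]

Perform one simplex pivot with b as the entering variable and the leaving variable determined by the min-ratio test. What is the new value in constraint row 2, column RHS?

182/23

Ratio test on column b — row 1: (23/5)/(1/5) = 23; row 2: (47/5)/(9/5) = 47/9; row 3: (19/5)/(23/5) = 19/23. Minimum is 19/23 at row 3 (u3 leaves); pivot element 23/5.
Divide row 3 by 23/5; eliminate column b from the other rows.
Row 2 update in column RHS: 47/5 − (9/5)·(19/23) = 182/23.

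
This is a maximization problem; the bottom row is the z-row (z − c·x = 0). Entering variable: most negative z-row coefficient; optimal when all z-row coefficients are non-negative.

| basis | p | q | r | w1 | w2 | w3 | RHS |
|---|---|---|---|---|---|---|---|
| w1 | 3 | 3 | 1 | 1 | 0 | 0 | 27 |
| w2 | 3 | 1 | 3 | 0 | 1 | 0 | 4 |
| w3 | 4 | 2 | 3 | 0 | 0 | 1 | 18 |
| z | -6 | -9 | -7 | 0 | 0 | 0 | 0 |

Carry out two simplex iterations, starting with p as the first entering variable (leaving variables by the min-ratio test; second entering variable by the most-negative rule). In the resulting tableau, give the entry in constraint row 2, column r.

Ratio test on column p — row 1: 27/3 = 9; row 2: 4/3 = 4/3; row 3: 18/4 = 9/2. Minimum is 4/3 at row 2 (w2 leaves); pivot element 3.
Divide row 2 by 3; eliminate column p from the other rows.
Second iteration: most negative z-row entry is -7 in column q, so q enters.
Ratio test on column q — row 1: 23/2 = 23/2; row 2: (4/3)/(1/3) = 4; row 3: (38/3)/(2/3) = 19. Minimum is 4 at row 2 (p leaves); pivot element 1/3.
Divide row 2 by 1/3; eliminate column q from the other rows.
After both pivots, the entry at constraint row 2, column r is 3.

3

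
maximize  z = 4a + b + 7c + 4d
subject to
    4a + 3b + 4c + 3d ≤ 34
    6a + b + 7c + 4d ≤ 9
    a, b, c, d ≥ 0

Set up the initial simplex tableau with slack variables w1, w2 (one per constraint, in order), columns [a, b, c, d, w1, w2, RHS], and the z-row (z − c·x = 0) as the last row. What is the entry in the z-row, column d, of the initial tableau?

-4

The z-row carries the negated objective coefficients: the d entry is -4.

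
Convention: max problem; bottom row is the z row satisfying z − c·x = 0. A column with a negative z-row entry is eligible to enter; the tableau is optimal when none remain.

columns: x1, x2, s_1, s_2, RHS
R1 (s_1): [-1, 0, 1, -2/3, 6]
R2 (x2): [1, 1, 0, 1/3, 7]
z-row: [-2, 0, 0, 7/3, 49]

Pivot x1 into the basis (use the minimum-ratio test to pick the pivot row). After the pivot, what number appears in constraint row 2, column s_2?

Ratio test on column x1 — row 1: entry -1 ≤ 0; row 2: 7/1 = 7. Minimum is 7 at row 2 (x2 leaves); pivot element 1.
Divide row 2 by 1; eliminate column x1 from the other rows.
In the new row 2, the s_2 entry is the old entry divided by the pivot: (1/3)/1 = 1/3.

1/3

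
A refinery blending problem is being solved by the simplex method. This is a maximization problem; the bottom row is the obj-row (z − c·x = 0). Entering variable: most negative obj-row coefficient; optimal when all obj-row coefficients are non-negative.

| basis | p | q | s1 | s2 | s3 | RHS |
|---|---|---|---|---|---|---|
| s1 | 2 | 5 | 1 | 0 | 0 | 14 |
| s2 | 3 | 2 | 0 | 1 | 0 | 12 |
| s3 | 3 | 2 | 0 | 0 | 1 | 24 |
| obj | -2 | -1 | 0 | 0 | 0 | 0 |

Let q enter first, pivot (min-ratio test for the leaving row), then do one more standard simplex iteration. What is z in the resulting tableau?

82/11

Ratio test on column q — row 1: 14/5 = 14/5; row 2: 12/2 = 6; row 3: 24/2 = 12. Minimum is 14/5 at row 1 (s1 leaves); pivot element 5.
Pivot on row 1; the obj-row RHS becomes 0 − (-1)·(14/5) = 14/5.
Next entering variable (most negative obj-row entry -8/5): p.
Ratio test on column p — row 1: (14/5)/(2/5) = 7; row 2: (32/5)/(11/5) = 32/11; row 3: (92/5)/(11/5) = 92/11. Minimum is 32/11 at row 2 (s2 leaves); pivot element 11/5.
After the second pivot the obj-row RHS is 14/5 − (-8/5)·(32/11) = 82/11.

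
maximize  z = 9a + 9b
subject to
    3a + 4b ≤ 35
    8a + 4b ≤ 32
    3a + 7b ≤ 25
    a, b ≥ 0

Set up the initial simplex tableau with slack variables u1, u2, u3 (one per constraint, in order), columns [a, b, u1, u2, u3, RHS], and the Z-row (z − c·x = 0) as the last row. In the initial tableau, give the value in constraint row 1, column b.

4

Constraint 1 has coefficient 4 on b.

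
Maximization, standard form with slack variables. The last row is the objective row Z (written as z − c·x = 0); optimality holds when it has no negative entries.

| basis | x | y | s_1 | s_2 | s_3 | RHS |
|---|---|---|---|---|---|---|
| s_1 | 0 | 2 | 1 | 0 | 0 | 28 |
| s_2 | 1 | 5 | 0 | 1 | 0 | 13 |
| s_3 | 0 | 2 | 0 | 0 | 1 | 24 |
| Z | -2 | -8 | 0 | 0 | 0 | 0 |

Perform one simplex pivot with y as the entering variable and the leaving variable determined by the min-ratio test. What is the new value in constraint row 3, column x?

-2/5

Ratio test on column y — row 1: 28/2 = 14; row 2: 13/5 = 13/5; row 3: 24/2 = 12. Minimum is 13/5 at row 2 (s_2 leaves); pivot element 5.
Divide row 2 by 5; eliminate column y from the other rows.
Row 3 update in column x: 0 − 2·(1/5) = -2/5.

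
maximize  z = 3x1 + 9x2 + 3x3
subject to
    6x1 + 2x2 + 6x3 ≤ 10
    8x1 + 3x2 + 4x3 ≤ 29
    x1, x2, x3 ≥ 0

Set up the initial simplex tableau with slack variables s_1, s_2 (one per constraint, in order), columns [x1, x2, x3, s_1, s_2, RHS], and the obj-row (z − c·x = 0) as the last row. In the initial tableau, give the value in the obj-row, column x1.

The obj-row carries the negated objective coefficients: the x1 entry is -3.

-3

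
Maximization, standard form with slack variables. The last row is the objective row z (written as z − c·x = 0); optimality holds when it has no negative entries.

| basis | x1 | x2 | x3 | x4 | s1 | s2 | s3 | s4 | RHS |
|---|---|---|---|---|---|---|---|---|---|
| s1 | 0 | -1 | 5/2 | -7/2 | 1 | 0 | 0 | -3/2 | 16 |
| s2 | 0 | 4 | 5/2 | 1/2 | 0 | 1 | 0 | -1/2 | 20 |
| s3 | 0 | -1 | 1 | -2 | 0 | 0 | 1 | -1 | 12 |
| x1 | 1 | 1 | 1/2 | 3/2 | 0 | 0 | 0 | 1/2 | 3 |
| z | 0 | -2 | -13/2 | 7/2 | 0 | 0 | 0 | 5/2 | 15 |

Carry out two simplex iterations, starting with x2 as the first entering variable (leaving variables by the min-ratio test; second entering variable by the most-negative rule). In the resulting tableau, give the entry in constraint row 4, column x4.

Ratio test on column x2 — row 1: entry -1 ≤ 0; row 2: 20/4 = 5; row 3: entry -1 ≤ 0; row 4: 3/1 = 3. Minimum is 3 at row 4 (x1 leaves); pivot element 1.
Divide row 4 by 1; eliminate column x2 from the other rows.
Second iteration: most negative z-row entry is -11/2 in column x3, so x3 enters.
Ratio test on column x3 — row 1: 19/3 = 19/3; row 2: 8/(1/2) = 16; row 3: 15/(3/2) = 10; row 4: 3/(1/2) = 6. Minimum is 6 at row 4 (x2 leaves); pivot element 1/2.
Divide row 4 by 1/2; eliminate column x3 from the other rows.
After both pivots, the entry at constraint row 4, column x4 is 3.

3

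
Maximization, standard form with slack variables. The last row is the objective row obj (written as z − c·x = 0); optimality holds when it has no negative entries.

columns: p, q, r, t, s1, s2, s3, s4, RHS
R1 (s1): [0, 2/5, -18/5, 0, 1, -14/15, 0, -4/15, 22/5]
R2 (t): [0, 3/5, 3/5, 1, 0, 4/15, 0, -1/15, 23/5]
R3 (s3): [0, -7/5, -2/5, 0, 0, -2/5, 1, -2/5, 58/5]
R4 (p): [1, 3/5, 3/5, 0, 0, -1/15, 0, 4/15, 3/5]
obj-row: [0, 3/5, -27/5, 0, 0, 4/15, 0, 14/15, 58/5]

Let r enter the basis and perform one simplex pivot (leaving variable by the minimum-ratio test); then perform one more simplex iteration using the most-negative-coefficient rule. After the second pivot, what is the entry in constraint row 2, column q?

Ratio test on column r — row 1: entry -18/5 ≤ 0; row 2: (23/5)/(3/5) = 23/3; row 3: entry -2/5 ≤ 0; row 4: (3/5)/(3/5) = 1. Minimum is 1 at row 4 (p leaves); pivot element 3/5.
Divide row 4 by 3/5; eliminate column r from the other rows.
Second iteration: most negative obj-row entry is -1/3 in column s2, so s2 enters.
Ratio test on column s2 — row 1: entry -4/3 ≤ 0; row 2: 4/(1/3) = 12; row 3: entry -4/9 ≤ 0; row 4: entry -1/9 ≤ 0. Minimum is 12 at row 2 (t leaves); pivot element 1/3.
Divide row 2 by 1/3; eliminate column s2 from the other rows.
After both pivots, the entry at constraint row 2, column q is 0.

0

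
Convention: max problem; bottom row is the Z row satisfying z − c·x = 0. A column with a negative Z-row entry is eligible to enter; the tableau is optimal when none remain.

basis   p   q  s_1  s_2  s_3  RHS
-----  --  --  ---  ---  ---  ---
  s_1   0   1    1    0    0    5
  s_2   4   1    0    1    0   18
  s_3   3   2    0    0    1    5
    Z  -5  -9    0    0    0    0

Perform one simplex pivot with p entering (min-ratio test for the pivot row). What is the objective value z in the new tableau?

Ratio test on column p — row 1: entry 0 ≤ 0; row 2: 18/4 = 9/2; row 3: 5/3 = 5/3. Minimum is 5/3 at row 3 (s_3 leaves); pivot element 3.
Pivot on row 3; the Z-row RHS becomes 0 − (-5)·(5/3) = 25/3.

25/3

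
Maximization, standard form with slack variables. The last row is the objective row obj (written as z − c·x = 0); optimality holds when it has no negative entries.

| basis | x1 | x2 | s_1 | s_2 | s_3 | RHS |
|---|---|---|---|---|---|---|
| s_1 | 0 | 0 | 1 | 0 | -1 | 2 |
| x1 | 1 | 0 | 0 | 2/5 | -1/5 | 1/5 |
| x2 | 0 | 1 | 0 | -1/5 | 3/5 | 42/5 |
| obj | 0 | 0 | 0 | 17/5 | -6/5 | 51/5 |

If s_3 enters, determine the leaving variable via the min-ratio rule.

x2

Column s_3 entries and ratios — s_1: -1 ≤ 0, skip; x1: -1/5 ≤ 0, skip; x2: (42/5)/(3/5) = 14.
Smallest ratio is 14 in the row of x2, so x2 leaves.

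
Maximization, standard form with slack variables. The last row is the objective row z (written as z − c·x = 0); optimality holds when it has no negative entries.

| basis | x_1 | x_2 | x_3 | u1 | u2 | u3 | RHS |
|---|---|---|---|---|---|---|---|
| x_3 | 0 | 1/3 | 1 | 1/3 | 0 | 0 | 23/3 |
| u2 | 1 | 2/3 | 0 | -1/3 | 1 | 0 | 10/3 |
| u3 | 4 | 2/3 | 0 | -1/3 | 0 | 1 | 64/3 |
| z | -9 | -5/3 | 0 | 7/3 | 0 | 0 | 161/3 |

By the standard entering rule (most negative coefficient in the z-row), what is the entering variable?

Negative z-row entries: x_1: -9, x_2: -5/3.
The most negative is -9 in column x_1, so x_1 enters.

x_1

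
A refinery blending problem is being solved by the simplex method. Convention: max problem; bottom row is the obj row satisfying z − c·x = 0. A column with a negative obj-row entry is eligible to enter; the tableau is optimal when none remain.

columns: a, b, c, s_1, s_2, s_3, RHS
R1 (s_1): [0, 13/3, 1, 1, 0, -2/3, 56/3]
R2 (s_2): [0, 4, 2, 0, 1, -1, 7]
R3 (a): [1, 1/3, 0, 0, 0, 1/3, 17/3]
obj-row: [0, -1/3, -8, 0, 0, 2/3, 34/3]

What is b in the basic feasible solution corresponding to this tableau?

b is not in the basis, so in the current basic feasible solution b = 0.

0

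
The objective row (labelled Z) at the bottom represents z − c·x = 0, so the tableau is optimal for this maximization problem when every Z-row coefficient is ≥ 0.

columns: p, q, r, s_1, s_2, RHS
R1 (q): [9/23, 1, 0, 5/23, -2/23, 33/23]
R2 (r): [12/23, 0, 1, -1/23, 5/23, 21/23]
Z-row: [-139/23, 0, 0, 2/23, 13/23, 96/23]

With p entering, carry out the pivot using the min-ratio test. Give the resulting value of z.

59/4

Ratio test on column p — row 1: (33/23)/(9/23) = 11/3; row 2: (21/23)/(12/23) = 7/4. Minimum is 7/4 at row 2 (r leaves); pivot element 12/23.
Pivot on row 2; the Z-row RHS becomes 96/23 − (-139/23)·(7/4) = 59/4.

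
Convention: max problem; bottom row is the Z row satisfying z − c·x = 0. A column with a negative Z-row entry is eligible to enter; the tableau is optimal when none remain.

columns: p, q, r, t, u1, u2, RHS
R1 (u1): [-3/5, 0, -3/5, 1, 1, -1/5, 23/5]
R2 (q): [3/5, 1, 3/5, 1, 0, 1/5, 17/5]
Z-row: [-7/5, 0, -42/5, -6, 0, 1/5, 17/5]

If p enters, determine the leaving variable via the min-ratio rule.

Column p entries and ratios — u1: -3/5 ≤ 0, skip; q: (17/5)/(3/5) = 17/3.
Smallest ratio is 17/3 in the row of q, so q leaves.

q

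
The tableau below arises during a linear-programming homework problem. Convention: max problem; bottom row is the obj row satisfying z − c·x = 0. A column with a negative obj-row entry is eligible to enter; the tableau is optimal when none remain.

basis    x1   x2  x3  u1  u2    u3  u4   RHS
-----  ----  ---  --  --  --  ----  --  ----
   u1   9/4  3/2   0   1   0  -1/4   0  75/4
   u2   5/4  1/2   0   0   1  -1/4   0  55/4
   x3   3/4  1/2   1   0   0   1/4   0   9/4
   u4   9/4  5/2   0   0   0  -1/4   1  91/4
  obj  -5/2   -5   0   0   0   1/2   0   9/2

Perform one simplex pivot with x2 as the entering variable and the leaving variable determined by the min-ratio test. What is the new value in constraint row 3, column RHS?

Ratio test on column x2 — row 1: (75/4)/(3/2) = 25/2; row 2: (55/4)/(1/2) = 55/2; row 3: (9/4)/(1/2) = 9/2; row 4: (91/4)/(5/2) = 91/10. Minimum is 9/2 at row 3 (x3 leaves); pivot element 1/2.
Divide row 3 by 1/2; eliminate column x2 from the other rows.
In the new row 3, the RHS entry is the old entry divided by the pivot: (9/4)/(1/2) = 9/2.

9/2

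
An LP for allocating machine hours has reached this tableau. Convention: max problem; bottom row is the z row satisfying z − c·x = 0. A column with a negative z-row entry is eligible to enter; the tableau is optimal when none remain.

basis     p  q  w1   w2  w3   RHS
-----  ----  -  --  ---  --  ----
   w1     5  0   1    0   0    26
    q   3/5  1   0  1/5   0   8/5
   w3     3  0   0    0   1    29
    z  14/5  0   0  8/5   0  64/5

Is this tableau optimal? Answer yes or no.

yes

Every z-row coefficient is ≥ 0, so the tableau is optimal.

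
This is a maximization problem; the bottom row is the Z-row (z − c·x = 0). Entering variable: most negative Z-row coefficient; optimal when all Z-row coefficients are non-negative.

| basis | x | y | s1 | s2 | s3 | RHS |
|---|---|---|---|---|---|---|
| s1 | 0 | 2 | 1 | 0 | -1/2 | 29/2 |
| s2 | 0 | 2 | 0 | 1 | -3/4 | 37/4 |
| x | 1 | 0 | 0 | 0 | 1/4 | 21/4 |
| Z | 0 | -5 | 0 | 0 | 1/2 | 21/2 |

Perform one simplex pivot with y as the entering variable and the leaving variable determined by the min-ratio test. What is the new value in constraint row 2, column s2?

1/2

Ratio test on column y — row 1: (29/2)/2 = 29/4; row 2: (37/4)/2 = 37/8; row 3: entry 0 ≤ 0. Minimum is 37/8 at row 2 (s2 leaves); pivot element 2.
Divide row 2 by 2; eliminate column y from the other rows.
In the new row 2, the s2 entry is the old entry divided by the pivot: 1/2 = 1/2.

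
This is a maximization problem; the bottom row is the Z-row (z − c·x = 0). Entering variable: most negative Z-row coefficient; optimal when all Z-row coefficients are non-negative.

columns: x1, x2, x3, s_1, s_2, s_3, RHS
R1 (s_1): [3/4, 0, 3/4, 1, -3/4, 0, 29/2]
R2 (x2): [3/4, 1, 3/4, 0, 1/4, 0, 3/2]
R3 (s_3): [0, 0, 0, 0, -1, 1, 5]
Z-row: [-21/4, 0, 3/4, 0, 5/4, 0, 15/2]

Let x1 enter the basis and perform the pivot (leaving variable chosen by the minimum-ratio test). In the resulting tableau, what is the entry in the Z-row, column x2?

Ratio test on column x1 — row 1: (29/2)/(3/4) = 58/3; row 2: (3/2)/(3/4) = 2; row 3: entry 0 ≤ 0. Minimum is 2 at row 2 (x2 leaves); pivot element 3/4.
Divide row 2 by 3/4; eliminate column x1 from the other rows.
Z-row update in column x2: 0 − (-21/4)·(4/3) = 7.

7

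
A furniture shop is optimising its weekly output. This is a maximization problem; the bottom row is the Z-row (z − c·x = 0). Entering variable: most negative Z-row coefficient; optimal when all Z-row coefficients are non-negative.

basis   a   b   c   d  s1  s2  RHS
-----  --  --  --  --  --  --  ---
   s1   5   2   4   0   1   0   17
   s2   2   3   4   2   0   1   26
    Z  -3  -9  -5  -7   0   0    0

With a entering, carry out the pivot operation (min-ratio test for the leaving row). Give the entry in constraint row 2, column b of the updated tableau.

11/5

Ratio test on column a — row 1: 17/5 = 17/5; row 2: 26/2 = 13. Minimum is 17/5 at row 1 (s1 leaves); pivot element 5.
Divide row 1 by 5; eliminate column a from the other rows.
Row 2 update in column b: 3 − 2·(2/5) = 11/5.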